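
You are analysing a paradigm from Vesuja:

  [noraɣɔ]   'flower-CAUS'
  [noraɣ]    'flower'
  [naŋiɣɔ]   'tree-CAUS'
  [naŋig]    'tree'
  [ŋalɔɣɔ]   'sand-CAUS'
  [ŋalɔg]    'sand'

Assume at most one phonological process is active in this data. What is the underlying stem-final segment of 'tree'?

/g/

The stem for 'tree' ends in [ɣ] in [naŋiɣɔ] but [g] in [naŋig].
If /ɣ/ were underlying and a rule turned it into [g] in isolation, 'flower' would also alternate; but it has [ɣ] in both [noraɣɔ] and [noraɣ].
The alternation reflects intervocalic spirantization: voiced stops become fricatives between vowels. /g/ is underlying.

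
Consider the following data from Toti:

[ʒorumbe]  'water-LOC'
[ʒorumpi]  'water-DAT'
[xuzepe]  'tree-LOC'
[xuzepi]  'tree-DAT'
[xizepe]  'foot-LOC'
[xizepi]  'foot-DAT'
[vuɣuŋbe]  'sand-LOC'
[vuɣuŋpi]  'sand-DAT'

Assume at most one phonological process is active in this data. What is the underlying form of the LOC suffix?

/-be/

The LOC suffix surfaces as [-be] and [-pe], depending on the final segment of the stem.
The DAT suffix, which begins with [p], is invariant after every stem; so [p] is not altered by any rule here.
The LOC suffix is therefore /-be/ underlyingly, with post-vocalic devoicing: voiced stops become voiceless after a vowel.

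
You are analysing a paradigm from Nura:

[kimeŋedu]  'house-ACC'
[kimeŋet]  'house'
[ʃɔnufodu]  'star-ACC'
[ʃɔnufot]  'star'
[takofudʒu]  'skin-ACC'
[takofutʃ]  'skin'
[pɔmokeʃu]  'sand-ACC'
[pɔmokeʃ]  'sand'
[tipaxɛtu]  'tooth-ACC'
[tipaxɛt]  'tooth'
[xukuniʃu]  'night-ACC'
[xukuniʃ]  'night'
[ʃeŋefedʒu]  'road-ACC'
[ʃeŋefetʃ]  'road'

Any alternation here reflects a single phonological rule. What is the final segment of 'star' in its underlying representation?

In [ʃɔnufodu] and [ʃɔnufot] the final segment of 'star' alternates: [d] ~ [t].
Compare 'tooth', with invariant [t] in [tipaxɛtu] and [tipaxɛt]: an analysis with underlying /t/ and a rule producing [d] before the ACC suffix would wrongly predict alternation here too.
The underlying segment must be /d/; voiced obstruents become voiceless word-finally, yielding [t] there.

/d/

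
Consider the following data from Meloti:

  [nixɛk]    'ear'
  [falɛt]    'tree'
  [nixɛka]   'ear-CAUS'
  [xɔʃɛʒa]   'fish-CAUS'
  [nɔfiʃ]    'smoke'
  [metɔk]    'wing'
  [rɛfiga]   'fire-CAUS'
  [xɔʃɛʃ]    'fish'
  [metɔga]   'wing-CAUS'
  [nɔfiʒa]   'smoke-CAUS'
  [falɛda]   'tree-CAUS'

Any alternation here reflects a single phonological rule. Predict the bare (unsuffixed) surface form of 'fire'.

[rɛfik]

The root 'wing' surfaces as [metɔk] and [metɔga], with a stem-final [k] ~ [g] alternation.
If /k/ were underlying and a rule turned it into [g] before the CAUS suffix, 'ear' would also alternate; but it has [k] in both [nixɛk] and [nixɛka].
The alternation reflects word-final obstruent devoicing: voiced obstruents become voiceless word-finally. /g/ is underlying.
From [rɛfiga] the stem 'fire' is /rɛfig/; word-finally this yields [rɛfik].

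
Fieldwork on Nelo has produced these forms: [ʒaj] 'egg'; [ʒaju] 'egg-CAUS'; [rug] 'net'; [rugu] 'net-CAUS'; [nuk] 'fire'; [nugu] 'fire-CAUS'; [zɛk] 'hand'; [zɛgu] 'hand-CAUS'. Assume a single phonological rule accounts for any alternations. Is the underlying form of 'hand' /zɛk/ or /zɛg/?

'hand' shows [k] ~ [g] at the end of the stem ([zɛk] vs [zɛgu]).
The stem 'net' ([rug], [rugu]) shows [g] unchanged in both environments, so [g] cannot be basic with [k] derived in isolation.
The underlying segment must be /k/; voiceless stops become voiced between vowels, yielding [g] there.

/zɛk/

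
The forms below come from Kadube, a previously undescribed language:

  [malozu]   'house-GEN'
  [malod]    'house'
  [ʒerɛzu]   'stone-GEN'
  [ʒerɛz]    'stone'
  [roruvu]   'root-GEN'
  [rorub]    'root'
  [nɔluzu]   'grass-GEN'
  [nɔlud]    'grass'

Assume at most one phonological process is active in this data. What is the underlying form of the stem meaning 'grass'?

The stem for 'grass' ends in [z] in [nɔluzu] but [d] in [nɔlud].
But 'stone' keeps [z] in both environments ([ʒerɛzu], [ʒerɛz]), so there is no rule changing /z/ to [d] in isolation.
So /d/ is underlying, and a rule of intervocalic spirantization — voiced stops become fricatives between vowels — gives [z].
The underlying form of 'grass' is therefore /nɔlud/.

/nɔlud/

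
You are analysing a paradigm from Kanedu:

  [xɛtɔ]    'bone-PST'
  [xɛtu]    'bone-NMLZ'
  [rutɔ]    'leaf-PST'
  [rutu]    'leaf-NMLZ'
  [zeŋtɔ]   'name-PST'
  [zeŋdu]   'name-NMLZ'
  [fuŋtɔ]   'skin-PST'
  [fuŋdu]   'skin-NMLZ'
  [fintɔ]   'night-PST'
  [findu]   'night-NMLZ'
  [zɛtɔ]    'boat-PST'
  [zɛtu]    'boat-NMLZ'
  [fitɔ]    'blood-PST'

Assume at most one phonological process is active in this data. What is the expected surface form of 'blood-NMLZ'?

[fitu]

The NMLZ suffix surfaces as [-du] and [-tu], depending on the final segment of the stem.
By contrast the PST suffix keeps its initial [t] throughout — that segment must be underlying.
So the underlying form is /-du/, and voiced stops become voiceless after a vowel.
After 'blood', which ends in a vowel, the suffix surfaces as [-tu], giving [fitu].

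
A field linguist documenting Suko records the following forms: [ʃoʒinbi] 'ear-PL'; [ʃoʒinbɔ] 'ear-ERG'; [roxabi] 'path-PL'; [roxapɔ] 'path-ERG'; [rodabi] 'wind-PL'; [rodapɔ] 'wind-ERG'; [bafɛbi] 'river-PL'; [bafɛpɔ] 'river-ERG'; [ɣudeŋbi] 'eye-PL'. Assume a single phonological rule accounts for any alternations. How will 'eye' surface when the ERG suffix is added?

[ɣudeŋbɔ]

The ERG morpheme has two allomorphs, [-bɔ] and [-pɔ].
The PL suffix, which begins with [b], is invariant after every stem; so [b] is not altered by any rule here.
The ERG suffix is therefore /-pɔ/ underlyingly, with post-nasal voicing: voiceless stops become voiced after a nasal.
After 'eye', which ends in a nasal, the suffix surfaces as [-bɔ], giving [ɣudeŋbɔ].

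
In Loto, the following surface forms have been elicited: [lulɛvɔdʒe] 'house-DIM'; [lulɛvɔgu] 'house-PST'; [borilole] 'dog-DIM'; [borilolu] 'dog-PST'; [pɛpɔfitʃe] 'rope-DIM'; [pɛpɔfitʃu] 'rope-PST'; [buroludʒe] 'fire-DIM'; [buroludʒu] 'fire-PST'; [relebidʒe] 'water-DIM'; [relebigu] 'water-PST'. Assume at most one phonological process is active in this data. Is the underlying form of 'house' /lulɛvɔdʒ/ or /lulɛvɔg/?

The stem for 'house' ends in [dʒ] in [lulɛvɔdʒe] but [g] in [lulɛvɔgu].
But 'fire' keeps [dʒ] in both environments ([buroludʒe], [buroludʒu]), so there is no rule changing /dʒ/ to [g] before the PST suffix.
The underlying segment must be /g/; /g/ becomes palato-alveolar [dʒ] before a front vowel, yielding [dʒ] there.

/lulɛvɔg/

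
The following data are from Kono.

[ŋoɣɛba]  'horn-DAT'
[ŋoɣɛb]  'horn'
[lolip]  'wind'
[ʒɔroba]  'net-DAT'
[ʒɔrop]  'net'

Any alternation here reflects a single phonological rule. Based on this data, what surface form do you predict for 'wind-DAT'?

The root 'net' surfaces as [ʒɔroba] and [ʒɔrop], with a stem-final [b] ~ [p] alternation.
If /b/ were underlying and a rule turned it into [p] in isolation, 'horn' would also alternate; but it has [b] in both [ŋoɣɛba] and [ŋoɣɛb].
The underlying segment must be /p/; voiceless stops become voiced between vowels, yielding [b] there.
The one attested form of 'wind', [lolip], shows underlying /lolip/. Applying the same rule between vowels gives [loliba].

[loliba]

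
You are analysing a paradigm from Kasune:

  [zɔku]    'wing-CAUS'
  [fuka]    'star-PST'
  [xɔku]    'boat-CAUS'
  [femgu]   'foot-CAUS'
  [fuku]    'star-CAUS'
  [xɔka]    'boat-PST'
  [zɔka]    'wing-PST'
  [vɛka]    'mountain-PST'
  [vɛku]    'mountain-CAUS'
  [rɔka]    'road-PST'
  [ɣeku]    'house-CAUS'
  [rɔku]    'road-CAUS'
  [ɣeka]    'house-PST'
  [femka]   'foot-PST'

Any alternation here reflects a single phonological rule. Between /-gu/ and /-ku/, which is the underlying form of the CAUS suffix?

/-gu/

The CAUS morpheme has two allomorphs, [-gu] and [-ku].
By contrast the PST suffix keeps its initial [k] throughout — that segment must be underlying.
So the underlying form is /-gu/, and voiced stops become voiceless after a vowel.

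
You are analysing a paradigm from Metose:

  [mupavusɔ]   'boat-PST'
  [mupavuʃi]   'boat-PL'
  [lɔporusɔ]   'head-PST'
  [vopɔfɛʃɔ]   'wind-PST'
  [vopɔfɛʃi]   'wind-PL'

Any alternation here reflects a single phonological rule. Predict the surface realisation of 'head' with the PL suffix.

In [mupavusɔ] and [mupavuʃi] the final segment of 'boat' alternates: [s] ~ [ʃ].
If /ʃ/ were underlying and a rule turned it into [s] before the PST suffix, 'wind' would also alternate; but it has [ʃ] in both [vopɔfɛʃɔ] and [vopɔfɛʃi].
The alternation reflects palatalization before a front vowel: /s/ becomes palato-alveolar [ʃ] before a front vowel. /s/ is underlying.
From [lɔporusɔ] the stem 'head' is /lɔporus/; before a front vowel this yields [lɔporuʃi].

[lɔporuʃi]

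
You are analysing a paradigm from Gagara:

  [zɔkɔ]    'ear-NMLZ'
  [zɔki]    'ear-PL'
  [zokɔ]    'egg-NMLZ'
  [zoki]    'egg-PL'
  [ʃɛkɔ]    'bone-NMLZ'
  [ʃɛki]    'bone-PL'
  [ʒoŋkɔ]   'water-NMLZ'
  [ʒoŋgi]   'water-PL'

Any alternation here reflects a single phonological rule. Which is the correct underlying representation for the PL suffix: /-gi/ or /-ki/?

The PL morpheme has two allomorphs, [-gi] and [-ki].
By contrast the NMLZ suffix keeps its initial [k] throughout — that segment must be underlying.
The PL suffix is therefore /-gi/ underlyingly, with post-vocalic devoicing: voiced stops become voiceless after a vowel.

/-gi/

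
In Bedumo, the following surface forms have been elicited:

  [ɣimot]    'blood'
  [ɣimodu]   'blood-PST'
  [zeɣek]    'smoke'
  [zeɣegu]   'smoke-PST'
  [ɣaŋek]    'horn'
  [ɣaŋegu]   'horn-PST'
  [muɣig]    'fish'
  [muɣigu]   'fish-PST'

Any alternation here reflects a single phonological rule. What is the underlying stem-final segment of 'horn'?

/k/

The stem for 'horn' ends in [k] in [ɣaŋek] but [g] in [ɣaŋegu].
Compare 'fish', with invariant [g] in [muɣig] and [muɣigu]: an analysis with underlying /g/ and a rule producing [k] in isolation would wrongly predict alternation here too.
The underlying segment must be /k/; voiceless stops become voiced between vowels, yielding [g] there.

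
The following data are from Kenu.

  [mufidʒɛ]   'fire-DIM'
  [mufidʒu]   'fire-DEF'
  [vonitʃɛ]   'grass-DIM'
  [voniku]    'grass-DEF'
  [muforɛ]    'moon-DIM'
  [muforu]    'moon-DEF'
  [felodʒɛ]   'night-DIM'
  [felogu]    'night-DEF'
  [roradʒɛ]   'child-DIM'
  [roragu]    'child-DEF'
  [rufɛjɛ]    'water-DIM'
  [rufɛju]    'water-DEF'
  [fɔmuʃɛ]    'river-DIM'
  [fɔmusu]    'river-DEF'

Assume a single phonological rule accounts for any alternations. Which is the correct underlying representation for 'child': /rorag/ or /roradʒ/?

'child' shows [dʒ] ~ [g] at the end of the stem ([roradʒɛ] vs [roragu]).
Compare 'fire', with invariant [dʒ] in [mufidʒɛ] and [mufidʒu]: an analysis with underlying /dʒ/ and a rule producing [g] before the DEF suffix would wrongly predict alternation here too.
So /g/ is underlying, and a rule of palatalization before a front vowel — /k/, /g/ and /s/ become palato-alveolar [tʃ], [dʒ] and [ʃ] before a front vowel — gives [dʒ].

/rorag/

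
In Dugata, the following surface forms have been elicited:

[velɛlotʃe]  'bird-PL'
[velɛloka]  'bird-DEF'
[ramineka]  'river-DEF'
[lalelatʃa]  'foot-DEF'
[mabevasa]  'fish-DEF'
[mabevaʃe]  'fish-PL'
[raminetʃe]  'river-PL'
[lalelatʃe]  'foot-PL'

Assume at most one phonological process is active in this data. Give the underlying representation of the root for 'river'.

/raminek/

The root 'river' surfaces as [raminetʃe] and [ramineka], with a stem-final [tʃ] ~ [k] alternation.
If /tʃ/ were underlying and a rule turned it into [k] before the DEF suffix, 'foot' would also alternate; but it has [tʃ] in both [lalelatʃe] and [lalelatʃa].
So /k/ is underlying, and a rule of palatalization before a front vowel — /k/ and /s/ become palato-alveolar [tʃ] and [ʃ] before a front vowel — gives [tʃ].
So 'river' = /raminek/.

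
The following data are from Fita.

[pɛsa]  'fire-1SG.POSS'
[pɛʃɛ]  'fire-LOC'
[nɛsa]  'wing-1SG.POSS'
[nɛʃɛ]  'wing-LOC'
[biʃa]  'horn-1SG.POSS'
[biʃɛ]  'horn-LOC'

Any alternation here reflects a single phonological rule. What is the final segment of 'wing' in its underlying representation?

The stem for 'wing' ends in [s] in [nɛsa] but [ʃ] in [nɛʃɛ].
If /ʃ/ were underlying and a rule turned it into [s] before the 1SG.POSS suffix, 'horn' would also alternate; but it has [ʃ] in both [biʃa] and [biʃɛ].
Therefore /s/ is basic and [ʃ] is derived by palatalization before a front vowel (/s/ becomes palato-alveolar [ʃ] before a front vowel).

/s/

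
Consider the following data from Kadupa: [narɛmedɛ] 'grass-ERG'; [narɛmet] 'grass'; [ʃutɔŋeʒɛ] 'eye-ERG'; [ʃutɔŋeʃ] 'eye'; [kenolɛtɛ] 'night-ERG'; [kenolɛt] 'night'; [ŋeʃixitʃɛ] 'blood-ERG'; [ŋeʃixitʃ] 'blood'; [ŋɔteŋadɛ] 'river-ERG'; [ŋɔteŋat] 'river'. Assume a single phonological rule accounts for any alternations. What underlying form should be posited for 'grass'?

/narɛmed/

The stem for 'grass' ends in [d] in [narɛmedɛ] but [t] in [narɛmet].
But 'night' keeps [t] in both environments ([kenolɛtɛ], [kenolɛt]), so there is no rule changing /t/ to [d] before the ERG suffix.
So /d/ is underlying, and a rule of word-final obstruent devoicing — voiced obstruents become voiceless word-finally — gives [t].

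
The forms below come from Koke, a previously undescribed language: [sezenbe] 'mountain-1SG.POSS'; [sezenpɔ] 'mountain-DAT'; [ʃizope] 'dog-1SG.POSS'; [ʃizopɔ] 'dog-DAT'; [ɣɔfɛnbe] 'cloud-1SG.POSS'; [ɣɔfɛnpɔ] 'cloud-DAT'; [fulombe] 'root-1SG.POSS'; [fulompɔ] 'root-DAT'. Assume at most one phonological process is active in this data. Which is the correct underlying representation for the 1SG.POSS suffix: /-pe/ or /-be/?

The 1SG.POSS morpheme has two allomorphs, [-be] and [-pe].
The DAT suffix, which begins with [p], is invariant after every stem; so [p] is not altered by any rule here.
So the underlying form is /-be/, and voiced stops become voiceless after a vowel.

/-be/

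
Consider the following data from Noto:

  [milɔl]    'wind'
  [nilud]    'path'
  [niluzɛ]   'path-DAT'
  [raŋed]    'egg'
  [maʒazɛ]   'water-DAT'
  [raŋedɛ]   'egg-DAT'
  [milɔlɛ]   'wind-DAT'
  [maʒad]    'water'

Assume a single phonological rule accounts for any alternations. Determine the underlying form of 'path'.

/niluz/

'path' shows [z] ~ [d] at the end of the stem ([niluzɛ] vs [nilud]).
But 'egg' keeps [d] in both environments ([raŋedɛ], [raŋed]), so there is no rule changing /d/ to [z] before the DAT suffix.
The underlying segment must be /z/; voiced fricatives become stops word-finally, yielding [d] there.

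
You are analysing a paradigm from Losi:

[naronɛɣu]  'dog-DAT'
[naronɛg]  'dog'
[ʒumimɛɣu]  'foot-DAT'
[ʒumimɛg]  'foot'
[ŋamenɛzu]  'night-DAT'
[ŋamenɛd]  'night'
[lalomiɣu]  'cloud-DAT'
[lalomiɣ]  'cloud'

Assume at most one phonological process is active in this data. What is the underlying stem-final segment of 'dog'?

The root 'dog' surfaces as [naronɛɣu] and [naronɛg], with a stem-final [ɣ] ~ [g] alternation.
If /ɣ/ were underlying and a rule turned it into [g] in isolation, 'cloud' would also alternate; but it has [ɣ] in both [lalomiɣu] and [lalomiɣ].
So /g/ is underlying, and a rule of intervocalic spirantization — voiced stops become fricatives between vowels — gives [ɣ].

/g/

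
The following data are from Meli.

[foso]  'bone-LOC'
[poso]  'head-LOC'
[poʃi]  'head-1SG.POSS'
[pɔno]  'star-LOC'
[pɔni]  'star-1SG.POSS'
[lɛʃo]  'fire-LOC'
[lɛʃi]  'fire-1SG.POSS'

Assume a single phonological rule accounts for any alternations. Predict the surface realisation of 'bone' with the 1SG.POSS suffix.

[foʃi]

The root 'head' surfaces as [poso] and [poʃi], with a stem-final [s] ~ [ʃ] alternation.
If /ʃ/ were underlying and a rule turned it into [s] before the LOC suffix, 'fire' would also alternate; but it has [ʃ] in both [lɛʃo] and [lɛʃi].
Therefore /s/ is basic and [ʃ] is derived by palatalization before a front vowel (/s/ becomes palato-alveolar [ʃ] before a front vowel).
The one attested form of 'bone', [foso], shows underlying /fos/. Applying the same rule before a front vowel gives [foʃi].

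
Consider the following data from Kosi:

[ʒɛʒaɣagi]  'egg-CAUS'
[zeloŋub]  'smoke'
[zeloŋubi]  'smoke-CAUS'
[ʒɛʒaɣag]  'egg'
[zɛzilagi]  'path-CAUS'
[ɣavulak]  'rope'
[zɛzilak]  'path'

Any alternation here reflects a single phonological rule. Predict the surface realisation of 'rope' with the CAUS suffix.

The stem for 'path' ends in [k] in [zɛzilak] but [g] in [zɛzilagi].
Compare 'egg', with invariant [g] in [ʒɛʒaɣag] and [ʒɛʒaɣagi]: an analysis with underlying /g/ and a rule producing [k] in isolation would wrongly predict alternation here too.
The alternation reflects intervocalic voicing: voiceless stops become voiced between vowels. /k/ is underlying.
The one attested form of 'rope', [ɣavulak], shows underlying /ɣavulak/. Applying the same rule between vowels gives [ɣavulagi].

[ɣavulagi]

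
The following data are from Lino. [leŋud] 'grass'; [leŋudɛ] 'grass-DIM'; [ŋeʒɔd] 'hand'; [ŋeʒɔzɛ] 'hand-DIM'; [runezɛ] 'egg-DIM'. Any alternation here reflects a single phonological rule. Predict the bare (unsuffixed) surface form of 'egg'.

'hand' shows [d] ~ [z] at the end of the stem ([ŋeʒɔd] vs [ŋeʒɔzɛ]).
But 'grass' keeps [d] in both environments ([leŋud], [leŋudɛ]), so there is no rule changing /d/ to [z] before the DIM suffix.
The alternation reflects word-final hardening: voiced fricatives become stops word-finally. /z/ is underlying.
From [runezɛ] the stem 'egg' is /runez/; word-finally this yields [runed].

[runed]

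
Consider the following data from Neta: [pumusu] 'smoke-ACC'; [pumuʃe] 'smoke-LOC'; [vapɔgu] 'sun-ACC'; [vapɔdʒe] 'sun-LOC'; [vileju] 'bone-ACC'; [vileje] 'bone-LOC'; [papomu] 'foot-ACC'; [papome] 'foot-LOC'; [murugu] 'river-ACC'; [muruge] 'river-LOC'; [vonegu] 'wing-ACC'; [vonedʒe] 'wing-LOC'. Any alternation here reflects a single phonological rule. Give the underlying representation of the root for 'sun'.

/vapɔdʒ/

'sun' shows [g] ~ [dʒ] at the end of the stem ([vapɔgu] vs [vapɔdʒe]).
Compare 'river', with invariant [g] in [murugu] and [muruge]: an analysis with underlying /g/ and a rule producing [dʒ] before the LOC suffix would wrongly predict alternation here too.
So /dʒ/ is underlying, and a rule of depalatalization — palato-alveolar /dʒ/ and /ʃ/ become [g] and [s] when no front vowel follows — gives [g].
So 'sun' = /vapɔdʒ/.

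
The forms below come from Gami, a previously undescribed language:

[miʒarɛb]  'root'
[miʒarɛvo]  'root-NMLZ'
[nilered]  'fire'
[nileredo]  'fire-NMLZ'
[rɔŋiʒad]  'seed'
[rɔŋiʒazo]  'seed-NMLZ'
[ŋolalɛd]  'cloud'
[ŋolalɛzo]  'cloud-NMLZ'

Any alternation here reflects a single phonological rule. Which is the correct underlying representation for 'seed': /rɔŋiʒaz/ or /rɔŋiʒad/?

/rɔŋiʒaz/

The stem for 'seed' ends in [d] in [rɔŋiʒad] but [z] in [rɔŋiʒazo].
The stem 'fire' ([nilered], [nileredo]) shows [d] unchanged in both environments, so [d] cannot be basic with [z] derived before the NMLZ suffix.
Therefore /z/ is basic and [d] is derived by word-final hardening (voiced fricatives become stops word-finally).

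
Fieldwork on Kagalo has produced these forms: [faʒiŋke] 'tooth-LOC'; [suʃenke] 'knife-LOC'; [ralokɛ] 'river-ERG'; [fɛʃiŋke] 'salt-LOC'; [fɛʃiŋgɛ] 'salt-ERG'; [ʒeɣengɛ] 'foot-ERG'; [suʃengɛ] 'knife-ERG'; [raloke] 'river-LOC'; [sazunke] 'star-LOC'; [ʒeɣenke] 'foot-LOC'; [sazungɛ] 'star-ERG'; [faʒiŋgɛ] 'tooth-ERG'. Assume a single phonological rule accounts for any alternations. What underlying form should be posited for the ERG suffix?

The ERG suffix surfaces as [-gɛ] and [-kɛ], depending on the final segment of the stem.
By contrast the LOC suffix keeps its initial [k] throughout — that segment must be underlying.
The ERG suffix is therefore /-gɛ/ underlyingly, with post-vocalic devoicing: voiced stops become voiceless after a vowel.

/-gɛ/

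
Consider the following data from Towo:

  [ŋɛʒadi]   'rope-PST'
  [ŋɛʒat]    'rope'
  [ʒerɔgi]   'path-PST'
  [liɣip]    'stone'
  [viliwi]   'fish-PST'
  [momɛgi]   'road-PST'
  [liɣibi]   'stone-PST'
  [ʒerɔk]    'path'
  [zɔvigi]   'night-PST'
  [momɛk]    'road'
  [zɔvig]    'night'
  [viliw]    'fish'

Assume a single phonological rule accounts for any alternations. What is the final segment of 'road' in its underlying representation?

The stem for 'road' ends in [g] in [momɛgi] but [k] in [momɛk].
Compare 'night', with invariant [g] in [zɔvigi] and [zɔvig]: an analysis with underlying /g/ and a rule producing [k] in isolation would wrongly predict alternation here too.
Therefore /k/ is basic and [g] is derived by intervocalic voicing (voiceless stops become voiced between vowels).

/k/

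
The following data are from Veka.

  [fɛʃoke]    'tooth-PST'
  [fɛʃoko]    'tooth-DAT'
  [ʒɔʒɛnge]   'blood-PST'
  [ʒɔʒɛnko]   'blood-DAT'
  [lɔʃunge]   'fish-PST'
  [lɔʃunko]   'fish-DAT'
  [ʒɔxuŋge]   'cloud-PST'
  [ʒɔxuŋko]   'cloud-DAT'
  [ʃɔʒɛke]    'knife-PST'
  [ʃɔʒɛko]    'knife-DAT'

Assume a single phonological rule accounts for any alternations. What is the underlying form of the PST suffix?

/-ge/

The PST suffix surfaces as [-ge] and [-ke], depending on the final segment of the stem.
The DAT suffix, which begins with [k], is invariant after every stem; so [k] is not altered by any rule here.
So the underlying form is /-ge/, and voiced stops become voiceless after a vowel.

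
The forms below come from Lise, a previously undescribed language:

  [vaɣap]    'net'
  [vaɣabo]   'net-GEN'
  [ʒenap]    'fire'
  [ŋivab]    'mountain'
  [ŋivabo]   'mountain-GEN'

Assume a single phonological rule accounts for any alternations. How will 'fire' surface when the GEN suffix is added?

[ʒenabo]

In [vaɣap] and [vaɣabo] the final segment of 'net' alternates: [p] ~ [b].
If /b/ were underlying and a rule turned it into [p] in isolation, 'mountain' would also alternate; but it has [b] in both [ŋivab] and [ŋivabo].
The underlying segment must be /p/; voiceless stops become voiced between vowels, yielding [b] there.
The one attested form of 'fire', [ʒenap], shows underlying /ʒenap/. Applying the same rule between vowels gives [ʒenabo].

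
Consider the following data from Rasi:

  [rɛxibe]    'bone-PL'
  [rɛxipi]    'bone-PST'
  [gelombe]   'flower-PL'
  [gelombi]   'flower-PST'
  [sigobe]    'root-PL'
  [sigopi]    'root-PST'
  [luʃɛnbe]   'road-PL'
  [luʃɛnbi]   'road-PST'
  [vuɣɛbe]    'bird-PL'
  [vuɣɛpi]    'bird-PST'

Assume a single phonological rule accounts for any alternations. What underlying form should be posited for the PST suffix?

The PST suffix surfaces as [-bi] and [-pi], depending on the final segment of the stem.
The PL suffix, which begins with [b], is invariant after every stem; so [b] is not altered by any rule here.
So the underlying form is /-pi/, and voiceless stops become voiced after a nasal.

/-pi/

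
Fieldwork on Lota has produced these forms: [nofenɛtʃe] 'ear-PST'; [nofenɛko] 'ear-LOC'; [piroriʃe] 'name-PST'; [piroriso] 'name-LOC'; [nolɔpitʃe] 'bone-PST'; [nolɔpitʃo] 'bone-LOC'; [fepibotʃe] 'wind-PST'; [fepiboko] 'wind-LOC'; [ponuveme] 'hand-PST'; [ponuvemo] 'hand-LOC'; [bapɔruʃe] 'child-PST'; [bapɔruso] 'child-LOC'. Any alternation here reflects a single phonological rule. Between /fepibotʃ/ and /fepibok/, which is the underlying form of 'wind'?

/fepibok/

The stem for 'wind' ends in [tʃ] in [fepibotʃe] but [k] in [fepiboko].
If /tʃ/ were underlying and a rule turned it into [k] before the LOC suffix, 'bone' would also alternate; but it has [tʃ] in both [nolɔpitʃe] and [nolɔpitʃo].
The alternation reflects palatalization before a front vowel: /k/ and /s/ become palato-alveolar [tʃ] and [ʃ] before a front vowel. /k/ is underlying.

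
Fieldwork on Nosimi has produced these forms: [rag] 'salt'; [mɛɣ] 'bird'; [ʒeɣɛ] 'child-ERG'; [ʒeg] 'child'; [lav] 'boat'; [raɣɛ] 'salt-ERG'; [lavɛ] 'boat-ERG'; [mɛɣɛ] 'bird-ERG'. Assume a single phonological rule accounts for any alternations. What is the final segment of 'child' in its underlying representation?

/g/

'child' shows [g] ~ [ɣ] at the end of the stem ([ʒeg] vs [ʒeɣɛ]).
The stem 'bird' ([mɛɣ], [mɛɣɛ]) shows [ɣ] unchanged in both environments, so [ɣ] cannot be basic with [g] derived in isolation.
The alternation reflects intervocalic spirantization: voiced stops become fricatives between vowels. /g/ is underlying.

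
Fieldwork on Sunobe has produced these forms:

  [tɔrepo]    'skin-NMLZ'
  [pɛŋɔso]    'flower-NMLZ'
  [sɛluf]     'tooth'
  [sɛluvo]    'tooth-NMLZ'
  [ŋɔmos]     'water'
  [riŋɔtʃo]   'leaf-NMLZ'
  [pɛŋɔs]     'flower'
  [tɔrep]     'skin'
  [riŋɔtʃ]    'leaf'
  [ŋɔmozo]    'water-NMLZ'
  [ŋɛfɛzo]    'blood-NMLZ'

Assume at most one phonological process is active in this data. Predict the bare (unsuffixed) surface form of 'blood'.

[ŋɛfɛs]

In [ŋɔmozo] and [ŋɔmos] the final segment of 'water' alternates: [z] ~ [s].
The stem 'flower' ([pɛŋɔso], [pɛŋɔs]) shows [s] unchanged in both environments, so [s] cannot be basic with [z] derived before the NMLZ suffix.
The underlying segment must be /z/; voiced obstruents become voiceless word-finally, yielding [s] there.
From [ŋɛfɛzo] the stem 'blood' is /ŋɛfɛz/; word-finally this yields [ŋɛfɛs].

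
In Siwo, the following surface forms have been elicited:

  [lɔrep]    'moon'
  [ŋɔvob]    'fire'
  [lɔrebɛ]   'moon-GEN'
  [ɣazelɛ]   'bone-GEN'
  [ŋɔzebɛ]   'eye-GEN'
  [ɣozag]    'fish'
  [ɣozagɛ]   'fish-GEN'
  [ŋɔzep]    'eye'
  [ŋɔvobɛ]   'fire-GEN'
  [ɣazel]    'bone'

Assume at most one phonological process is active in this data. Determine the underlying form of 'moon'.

The stem for 'moon' ends in [p] in [lɔrep] but [b] in [lɔrebɛ].
If /b/ were underlying and a rule turned it into [p] in isolation, 'fire' would also alternate; but it has [b] in both [ŋɔvob] and [ŋɔvobɛ].
The underlying segment must be /p/; voiceless stops become voiced between vowels, yielding [b] there.

/lɔrep/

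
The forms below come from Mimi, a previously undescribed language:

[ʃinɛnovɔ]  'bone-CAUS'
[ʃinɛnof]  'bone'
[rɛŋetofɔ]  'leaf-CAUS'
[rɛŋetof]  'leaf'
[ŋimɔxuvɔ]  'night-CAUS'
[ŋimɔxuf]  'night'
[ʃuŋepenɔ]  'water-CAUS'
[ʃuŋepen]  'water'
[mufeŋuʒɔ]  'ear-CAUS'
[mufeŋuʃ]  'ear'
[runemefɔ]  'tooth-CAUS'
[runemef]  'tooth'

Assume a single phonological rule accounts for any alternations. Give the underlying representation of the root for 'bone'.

'bone' shows [v] ~ [f] at the end of the stem ([ʃinɛnovɔ] vs [ʃinɛnof]).
The stem 'tooth' ([runemefɔ], [runemef]) shows [f] unchanged in both environments, so [f] cannot be basic with [v] derived before the CAUS suffix.
The underlying segment must be /v/; voiced obstruents become voiceless word-finally, yielding [f] there.
So 'bone' = /ʃinɛnov/.

/ʃinɛnov/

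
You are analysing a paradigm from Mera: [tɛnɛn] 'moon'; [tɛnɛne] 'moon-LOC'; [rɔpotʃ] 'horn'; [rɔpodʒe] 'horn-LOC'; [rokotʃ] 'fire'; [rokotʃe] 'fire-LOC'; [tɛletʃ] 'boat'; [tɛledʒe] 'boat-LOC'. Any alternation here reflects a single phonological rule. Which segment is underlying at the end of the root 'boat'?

/dʒ/

In [tɛletʃ] and [tɛledʒe] the final segment of 'boat' alternates: [tʃ] ~ [dʒ].
But 'fire' keeps [tʃ] in both environments ([rokotʃ], [rokotʃe]), so there is no rule changing /tʃ/ to [dʒ] before the LOC suffix.
The underlying segment must be /dʒ/; voiced obstruents become voiceless word-finally, yielding [tʃ] there.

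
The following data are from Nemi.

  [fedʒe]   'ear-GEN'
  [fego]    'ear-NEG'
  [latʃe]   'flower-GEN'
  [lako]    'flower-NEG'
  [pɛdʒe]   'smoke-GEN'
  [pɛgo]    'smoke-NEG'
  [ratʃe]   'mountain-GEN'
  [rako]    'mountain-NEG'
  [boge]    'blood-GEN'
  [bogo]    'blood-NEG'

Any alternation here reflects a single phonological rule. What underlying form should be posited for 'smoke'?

'smoke' shows [dʒ] ~ [g] at the end of the stem ([pɛdʒe] vs [pɛgo]).
But 'blood' keeps [g] in both environments ([boge], [bogo]), so there is no rule changing /g/ to [dʒ] before the GEN suffix.
The underlying segment must be /dʒ/; palato-alveolar /tʃ/ and /dʒ/ become [k] and [g] when no front vowel follows, yielding [g] there.

/pɛdʒ/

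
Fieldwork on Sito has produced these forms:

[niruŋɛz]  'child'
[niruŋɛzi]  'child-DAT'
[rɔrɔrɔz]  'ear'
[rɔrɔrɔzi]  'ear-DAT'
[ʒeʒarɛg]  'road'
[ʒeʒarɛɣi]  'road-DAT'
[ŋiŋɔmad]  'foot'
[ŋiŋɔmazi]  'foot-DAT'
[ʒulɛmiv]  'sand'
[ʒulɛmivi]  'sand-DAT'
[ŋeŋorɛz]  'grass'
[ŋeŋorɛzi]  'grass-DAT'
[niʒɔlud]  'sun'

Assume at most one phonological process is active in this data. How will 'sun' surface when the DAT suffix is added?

The stem for 'foot' ends in [d] in [ŋiŋɔmad] but [z] in [ŋiŋɔmazi].
But 'grass' keeps [z] in both environments ([ŋeŋorɛz], [ŋeŋorɛzi]), so there is no rule changing /z/ to [d] in isolation.
The alternation reflects intervocalic spirantization: voiced stops become fricatives between vowels. /d/ is underlying.
From [niʒɔlud] the stem 'sun' is /niʒɔlud/; between vowels this yields [niʒɔluzi].

[niʒɔluzi]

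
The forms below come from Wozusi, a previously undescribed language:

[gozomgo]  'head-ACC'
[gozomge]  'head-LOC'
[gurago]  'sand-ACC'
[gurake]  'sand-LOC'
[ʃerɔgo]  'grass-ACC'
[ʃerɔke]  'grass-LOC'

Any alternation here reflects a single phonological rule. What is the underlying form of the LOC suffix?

/-ke/

The LOC morpheme has two allomorphs, [-ge] and [-ke].
The ACC suffix, which begins with [g], is invariant after every stem; so [g] is not altered by any rule here.
So the underlying form is /-ke/, and voiceless stops become voiced after a nasal.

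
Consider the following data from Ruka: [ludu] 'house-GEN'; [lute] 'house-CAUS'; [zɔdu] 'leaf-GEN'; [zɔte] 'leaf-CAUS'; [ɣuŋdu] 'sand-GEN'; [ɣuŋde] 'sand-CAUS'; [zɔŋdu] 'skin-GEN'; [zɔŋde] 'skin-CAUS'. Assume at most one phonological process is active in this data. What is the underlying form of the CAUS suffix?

/-te/

The CAUS morpheme has two allomorphs, [-de] and [-te].
The GEN suffix, which begins with [d], is invariant after every stem; so [d] is not altered by any rule here.
So the underlying form is /-te/, and voiceless stops become voiced after a nasal.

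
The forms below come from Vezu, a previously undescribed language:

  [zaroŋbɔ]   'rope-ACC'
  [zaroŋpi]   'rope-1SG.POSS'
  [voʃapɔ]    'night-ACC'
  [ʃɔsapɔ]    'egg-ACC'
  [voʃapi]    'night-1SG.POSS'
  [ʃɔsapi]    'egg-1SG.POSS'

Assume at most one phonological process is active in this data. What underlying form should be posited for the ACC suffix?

The ACC suffix surfaces as [-bɔ] and [-pɔ], depending on the final segment of the stem.
By contrast the 1SG.POSS suffix keeps its initial [p] throughout — that segment must be underlying.
The ACC suffix is therefore /-bɔ/ underlyingly, with post-vocalic devoicing: voiced stops become voiceless after a vowel.

/-bɔ/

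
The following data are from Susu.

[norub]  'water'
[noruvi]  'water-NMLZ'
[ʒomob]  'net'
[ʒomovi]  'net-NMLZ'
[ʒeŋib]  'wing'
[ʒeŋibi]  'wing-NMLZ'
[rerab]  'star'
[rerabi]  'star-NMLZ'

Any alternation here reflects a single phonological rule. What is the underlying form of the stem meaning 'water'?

/noruv/

In [norub] and [noruvi] the final segment of 'water' alternates: [b] ~ [v].
But 'star' keeps [b] in both environments ([rerab], [rerabi]), so there is no rule changing /b/ to [v] before the NMLZ suffix.
So /v/ is underlying, and a rule of word-final hardening — voiced fricatives become stops word-finally — gives [b].
So 'water' = /noruv/.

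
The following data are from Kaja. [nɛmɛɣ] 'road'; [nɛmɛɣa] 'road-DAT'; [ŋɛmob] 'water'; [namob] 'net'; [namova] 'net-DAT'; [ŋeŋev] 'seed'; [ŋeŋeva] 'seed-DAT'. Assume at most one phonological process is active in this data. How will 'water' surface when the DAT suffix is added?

[ŋɛmova]

'net' shows [b] ~ [v] at the end of the stem ([namob] vs [namova]).
Compare 'seed', with invariant [v] in [ŋeŋev] and [ŋeŋeva]: an analysis with underlying /v/ and a rule producing [b] in isolation would wrongly predict alternation here too.
Therefore /b/ is basic and [v] is derived by intervocalic spirantization (voiced stops become fricatives between vowels).
From [ŋɛmob] the stem 'water' is /ŋɛmob/; between vowels this yields [ŋɛmova].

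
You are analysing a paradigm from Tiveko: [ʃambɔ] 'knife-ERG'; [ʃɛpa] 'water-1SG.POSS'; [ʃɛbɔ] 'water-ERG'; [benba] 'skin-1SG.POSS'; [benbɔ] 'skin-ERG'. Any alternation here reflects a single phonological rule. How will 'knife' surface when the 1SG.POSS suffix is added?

The 1SG.POSS suffix surfaces as [-ba] and [-pa], depending on the final segment of the stem.
By contrast the ERG suffix keeps its initial [b] throughout — that segment must be underlying.
So the underlying form is /-pa/, and voiceless stops become voiced after a nasal.
After 'knife', which ends in a nasal, the suffix surfaces as [-ba], giving [ʃamba].

[ʃamba]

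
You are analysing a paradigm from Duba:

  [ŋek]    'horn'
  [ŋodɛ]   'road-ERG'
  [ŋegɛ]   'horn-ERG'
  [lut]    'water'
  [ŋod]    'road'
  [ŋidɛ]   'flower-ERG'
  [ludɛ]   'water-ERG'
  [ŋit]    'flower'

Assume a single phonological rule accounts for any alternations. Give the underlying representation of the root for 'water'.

The root 'water' surfaces as [lut] and [ludɛ], with a stem-final [t] ~ [d] alternation.
The stem 'road' ([ŋod], [ŋodɛ]) shows [d] unchanged in both environments, so [d] cannot be basic with [t] derived in isolation.
The underlying segment must be /t/; voiceless stops become voiced between vowels, yielding [d] there.

/lut/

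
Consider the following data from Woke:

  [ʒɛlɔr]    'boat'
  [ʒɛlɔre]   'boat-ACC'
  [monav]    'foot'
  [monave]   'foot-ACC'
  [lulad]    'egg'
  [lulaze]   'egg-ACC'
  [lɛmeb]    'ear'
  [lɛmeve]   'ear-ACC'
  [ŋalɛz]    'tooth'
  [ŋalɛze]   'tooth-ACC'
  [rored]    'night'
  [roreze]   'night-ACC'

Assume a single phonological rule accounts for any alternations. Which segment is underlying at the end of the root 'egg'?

/d/

'egg' shows [d] ~ [z] at the end of the stem ([lulad] vs [lulaze]).
Compare 'tooth', with invariant [z] in [ŋalɛz] and [ŋalɛze]: an analysis with underlying /z/ and a rule producing [d] in isolation would wrongly predict alternation here too.
The alternation reflects intervocalic spirantization: voiced stops become fricatives between vowels. /d/ is underlying.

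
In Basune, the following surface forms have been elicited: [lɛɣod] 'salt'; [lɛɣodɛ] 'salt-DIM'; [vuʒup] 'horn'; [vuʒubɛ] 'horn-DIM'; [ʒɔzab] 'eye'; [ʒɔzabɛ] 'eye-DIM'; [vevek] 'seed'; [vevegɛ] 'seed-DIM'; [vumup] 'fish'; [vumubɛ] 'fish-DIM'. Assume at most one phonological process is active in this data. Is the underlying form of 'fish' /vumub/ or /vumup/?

The stem for 'fish' ends in [p] in [vumup] but [b] in [vumubɛ].
But 'eye' keeps [b] in both environments ([ʒɔzab], [ʒɔzabɛ]), so there is no rule changing /b/ to [p] in isolation.
The underlying segment must be /p/; voiceless stops become voiced between vowels, yielding [b] there.

/vumup/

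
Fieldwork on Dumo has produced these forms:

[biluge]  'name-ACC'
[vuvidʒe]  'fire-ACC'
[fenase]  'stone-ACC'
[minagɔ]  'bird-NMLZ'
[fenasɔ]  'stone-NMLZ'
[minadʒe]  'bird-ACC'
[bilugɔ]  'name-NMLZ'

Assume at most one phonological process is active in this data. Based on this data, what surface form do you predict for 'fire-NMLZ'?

[vuvigɔ]

In [minagɔ] and [minadʒe] the final segment of 'bird' alternates: [g] ~ [dʒ].
But 'name' keeps [g] in both environments ([bilugɔ], [biluge]), so there is no rule changing /g/ to [dʒ] before the ACC suffix.
The alternation reflects depalatalization: palato-alveolar /dʒ/ becomes [g] when no front vowel follows. /dʒ/ is underlying.
From [vuvidʒe] the stem 'fire' is /vuvidʒ/; when no front vowel follows this yields [vuvigɔ].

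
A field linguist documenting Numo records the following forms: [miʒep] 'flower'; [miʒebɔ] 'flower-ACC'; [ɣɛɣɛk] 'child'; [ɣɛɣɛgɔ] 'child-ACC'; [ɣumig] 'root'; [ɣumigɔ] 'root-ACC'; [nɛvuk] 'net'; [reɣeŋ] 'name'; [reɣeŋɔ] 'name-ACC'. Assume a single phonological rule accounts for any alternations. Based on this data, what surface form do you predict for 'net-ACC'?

The stem for 'child' ends in [k] in [ɣɛɣɛk] but [g] in [ɣɛɣɛgɔ].
If /g/ were underlying and a rule turned it into [k] in isolation, 'root' would also alternate; but it has [g] in both [ɣumig] and [ɣumigɔ].
The underlying segment must be /k/; voiceless stops become voiced between vowels, yielding [g] there.
From [nɛvuk] the stem 'net' is /nɛvuk/; between vowels this yields [nɛvugɔ].

[nɛvugɔ]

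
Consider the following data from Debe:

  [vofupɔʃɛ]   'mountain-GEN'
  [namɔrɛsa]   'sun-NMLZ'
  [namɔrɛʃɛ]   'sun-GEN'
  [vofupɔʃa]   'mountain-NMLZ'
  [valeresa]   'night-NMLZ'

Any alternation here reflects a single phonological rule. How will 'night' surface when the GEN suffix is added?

'sun' shows [ʃ] ~ [s] at the end of the stem ([namɔrɛʃɛ] vs [namɔrɛsa]).
Compare 'mountain', with invariant [ʃ] in [vofupɔʃɛ] and [vofupɔʃa]: an analysis with underlying /ʃ/ and a rule producing [s] before the NMLZ suffix would wrongly predict alternation here too.
The alternation reflects palatalization before a front vowel: /s/ becomes palato-alveolar [ʃ] before a front vowel. /s/ is underlying.
From [valeresa] the stem 'night' is /valeres/; before a front vowel this yields [valereʃɛ].

[valereʃɛ]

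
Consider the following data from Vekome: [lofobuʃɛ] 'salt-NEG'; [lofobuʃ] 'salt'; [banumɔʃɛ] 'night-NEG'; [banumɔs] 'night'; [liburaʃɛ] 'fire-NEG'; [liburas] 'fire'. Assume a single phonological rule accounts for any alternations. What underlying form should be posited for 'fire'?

/liburas/

In [liburaʃɛ] and [liburas] the final segment of 'fire' alternates: [ʃ] ~ [s].
The stem 'salt' ([lofobuʃɛ], [lofobuʃ]) shows [ʃ] unchanged in both environments, so [ʃ] cannot be basic with [s] derived in isolation.
Therefore /s/ is basic and [ʃ] is derived by palatalization before a front vowel (/s/ becomes palato-alveolar [ʃ] before a front vowel).
Hence 'fire' is /liburas/ underlyingly.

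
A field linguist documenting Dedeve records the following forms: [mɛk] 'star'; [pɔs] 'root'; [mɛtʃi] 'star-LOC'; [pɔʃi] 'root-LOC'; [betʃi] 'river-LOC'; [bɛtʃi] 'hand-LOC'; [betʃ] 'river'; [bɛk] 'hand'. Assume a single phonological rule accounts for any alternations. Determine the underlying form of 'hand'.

The stem for 'hand' ends in [k] in [bɛk] but [tʃ] in [bɛtʃi].
The stem 'river' ([betʃ], [betʃi]) shows [tʃ] unchanged in both environments, so [tʃ] cannot be basic with [k] derived in isolation.
So /k/ is underlying, and a rule of palatalization before a front vowel — /k/ and /s/ become palato-alveolar [tʃ] and [ʃ] before a front vowel — gives [tʃ].

/bɛk/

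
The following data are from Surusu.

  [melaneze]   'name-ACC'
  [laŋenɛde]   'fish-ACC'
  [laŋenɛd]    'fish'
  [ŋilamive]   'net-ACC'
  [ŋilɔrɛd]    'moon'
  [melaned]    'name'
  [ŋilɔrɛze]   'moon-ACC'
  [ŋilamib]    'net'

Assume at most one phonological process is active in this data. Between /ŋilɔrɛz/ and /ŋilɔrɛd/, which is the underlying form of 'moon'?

In [ŋilɔrɛze] and [ŋilɔrɛd] the final segment of 'moon' alternates: [z] ~ [d].
But 'fish' keeps [d] in both environments ([laŋenɛde], [laŋenɛd]), so there is no rule changing /d/ to [z] before the ACC suffix.
So /z/ is underlying, and a rule of word-final hardening — voiced fricatives become stops word-finally — gives [d].

/ŋilɔrɛz/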